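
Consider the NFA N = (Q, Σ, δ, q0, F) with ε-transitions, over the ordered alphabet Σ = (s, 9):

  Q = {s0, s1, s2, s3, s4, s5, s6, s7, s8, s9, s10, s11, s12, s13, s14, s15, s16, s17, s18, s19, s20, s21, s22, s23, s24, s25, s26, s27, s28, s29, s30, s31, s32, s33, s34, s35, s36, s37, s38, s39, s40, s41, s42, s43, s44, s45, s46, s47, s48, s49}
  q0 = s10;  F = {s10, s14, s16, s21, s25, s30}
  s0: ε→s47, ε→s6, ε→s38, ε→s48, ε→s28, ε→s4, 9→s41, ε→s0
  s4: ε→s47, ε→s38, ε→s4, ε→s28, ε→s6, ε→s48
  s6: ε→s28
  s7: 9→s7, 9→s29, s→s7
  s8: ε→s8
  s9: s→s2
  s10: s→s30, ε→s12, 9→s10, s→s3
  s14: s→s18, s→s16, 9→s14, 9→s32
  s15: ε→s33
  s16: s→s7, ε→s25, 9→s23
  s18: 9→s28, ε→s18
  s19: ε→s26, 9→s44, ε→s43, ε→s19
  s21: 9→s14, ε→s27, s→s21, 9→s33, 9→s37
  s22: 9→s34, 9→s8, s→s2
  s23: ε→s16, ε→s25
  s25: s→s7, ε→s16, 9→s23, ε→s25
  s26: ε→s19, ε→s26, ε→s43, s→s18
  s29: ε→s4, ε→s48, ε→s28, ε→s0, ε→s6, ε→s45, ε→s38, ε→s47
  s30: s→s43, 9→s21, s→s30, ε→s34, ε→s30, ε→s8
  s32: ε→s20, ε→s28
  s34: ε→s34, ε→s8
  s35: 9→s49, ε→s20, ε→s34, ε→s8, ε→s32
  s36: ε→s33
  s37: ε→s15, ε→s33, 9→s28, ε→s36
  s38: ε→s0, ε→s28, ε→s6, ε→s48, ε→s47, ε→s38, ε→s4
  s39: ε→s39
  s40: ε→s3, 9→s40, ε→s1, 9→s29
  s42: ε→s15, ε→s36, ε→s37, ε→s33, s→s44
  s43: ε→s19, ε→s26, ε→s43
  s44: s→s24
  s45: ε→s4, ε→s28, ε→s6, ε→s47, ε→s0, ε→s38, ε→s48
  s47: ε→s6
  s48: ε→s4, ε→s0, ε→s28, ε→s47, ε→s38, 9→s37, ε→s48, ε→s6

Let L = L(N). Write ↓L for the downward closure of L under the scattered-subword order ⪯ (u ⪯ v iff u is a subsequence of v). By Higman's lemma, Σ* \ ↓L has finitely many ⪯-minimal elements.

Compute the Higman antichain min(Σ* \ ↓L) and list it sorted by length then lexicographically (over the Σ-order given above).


|Q|=50, |F|=6, |δ|=121 (85 ε).
min D↑ (6 st, q0=0, F={5}): 0:s→1,9→0 1:s→1,9→2 2:s→2,9→3 3:s→4,9→3 4:s→5,9→4 5:s→5,9→5 [Hopcroft].
's99ss': |S_i|=[35, 33, 26, 22, 19, 15] end={s0,s15,s28,s29,s33,s36,s37,s38,s4,s41,s45,s47,…} ∉↓L; 5/5 single-dels accept.
1 minimals (antichain).

min(Σ*\↓L) = [s99ss].


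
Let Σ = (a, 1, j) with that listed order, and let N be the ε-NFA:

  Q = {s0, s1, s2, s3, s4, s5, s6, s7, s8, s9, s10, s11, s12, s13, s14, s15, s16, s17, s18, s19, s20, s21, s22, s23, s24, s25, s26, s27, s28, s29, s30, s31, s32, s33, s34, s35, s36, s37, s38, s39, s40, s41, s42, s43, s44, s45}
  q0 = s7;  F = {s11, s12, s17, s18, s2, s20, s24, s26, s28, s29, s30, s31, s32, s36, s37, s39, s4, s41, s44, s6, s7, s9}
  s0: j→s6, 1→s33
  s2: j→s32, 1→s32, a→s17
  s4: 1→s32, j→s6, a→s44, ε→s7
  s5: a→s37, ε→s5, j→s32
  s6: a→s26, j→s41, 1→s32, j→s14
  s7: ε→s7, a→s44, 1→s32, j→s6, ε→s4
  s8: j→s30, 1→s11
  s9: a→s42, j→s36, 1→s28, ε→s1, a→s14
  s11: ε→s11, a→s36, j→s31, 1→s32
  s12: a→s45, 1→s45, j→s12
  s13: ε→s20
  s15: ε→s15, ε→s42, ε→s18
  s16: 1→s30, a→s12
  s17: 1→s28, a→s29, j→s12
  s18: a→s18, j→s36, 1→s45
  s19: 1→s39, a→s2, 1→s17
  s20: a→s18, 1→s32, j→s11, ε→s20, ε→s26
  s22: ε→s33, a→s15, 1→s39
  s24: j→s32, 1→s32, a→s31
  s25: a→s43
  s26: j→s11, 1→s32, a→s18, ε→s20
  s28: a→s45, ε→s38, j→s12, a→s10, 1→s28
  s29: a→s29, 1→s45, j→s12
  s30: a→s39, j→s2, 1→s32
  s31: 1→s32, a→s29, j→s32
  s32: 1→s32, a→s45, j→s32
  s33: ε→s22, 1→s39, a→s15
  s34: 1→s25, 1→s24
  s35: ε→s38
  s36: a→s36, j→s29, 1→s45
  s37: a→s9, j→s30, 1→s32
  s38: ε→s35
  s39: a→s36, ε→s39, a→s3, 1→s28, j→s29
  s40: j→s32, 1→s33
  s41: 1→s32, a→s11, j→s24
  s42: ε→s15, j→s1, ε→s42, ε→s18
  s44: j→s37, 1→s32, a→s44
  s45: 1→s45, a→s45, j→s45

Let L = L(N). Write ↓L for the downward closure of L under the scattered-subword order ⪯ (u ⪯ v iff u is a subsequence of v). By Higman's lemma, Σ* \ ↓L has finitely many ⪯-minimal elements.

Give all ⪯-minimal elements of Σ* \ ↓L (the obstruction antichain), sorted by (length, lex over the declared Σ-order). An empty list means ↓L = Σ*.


min(Σ*\↓L) = [1a, jaa1, ajaj1, jjjja].

|Q|=46, |F|=22, |δ|=116 (22 ε).
min D↑ (21 st, q0=0, F={5}): 0:a→1,1→2,j→3 1:a→1,1→2,j→4 2:a→5,1→2,j→2 3:a→6,1→2,j→7 4:a→8,1→2,j→9 5:a→5,1→5,j→5 6:a→10,1→2,j→11 7:a→11,1→2,j→12 8:a→10,1→13,j→14 9:a→15,1→2,j→16 10:a→10,1→5,j→14 11:a→14,1→2,j→17 12:a→17,1→2,j→2 13:a→5,1→13,j→18 14:a→14,1→5,j→19 15:a→14,1→13,j→19 16:a→20,1→2,j→2 17:a→19,1→2,j→2 18:a→5,1→5,j→18 19:a→19,1→5,j→18 20:a→19,1→13,j→18 [Hopcroft].
'1a': |S_i|=[31, 7, 2] end={s10,s45} ∉↓L; 2/2 del acc.
'jaa1': |S_i|=[31, 28, 22, 11, 1] end={s45} ∉↓L; 4/4 del acc.
'ajaj1': |S_i|=[31, 26, 23, 17, 5, 1] end={s45} — reject; 5/5 deletions ∈↓L.
'jjjja': N↓-sim [31, 28, 20, 12, 3, 1] end={s45} — reject; 5/5 del acc.
4 minimals (antichain).


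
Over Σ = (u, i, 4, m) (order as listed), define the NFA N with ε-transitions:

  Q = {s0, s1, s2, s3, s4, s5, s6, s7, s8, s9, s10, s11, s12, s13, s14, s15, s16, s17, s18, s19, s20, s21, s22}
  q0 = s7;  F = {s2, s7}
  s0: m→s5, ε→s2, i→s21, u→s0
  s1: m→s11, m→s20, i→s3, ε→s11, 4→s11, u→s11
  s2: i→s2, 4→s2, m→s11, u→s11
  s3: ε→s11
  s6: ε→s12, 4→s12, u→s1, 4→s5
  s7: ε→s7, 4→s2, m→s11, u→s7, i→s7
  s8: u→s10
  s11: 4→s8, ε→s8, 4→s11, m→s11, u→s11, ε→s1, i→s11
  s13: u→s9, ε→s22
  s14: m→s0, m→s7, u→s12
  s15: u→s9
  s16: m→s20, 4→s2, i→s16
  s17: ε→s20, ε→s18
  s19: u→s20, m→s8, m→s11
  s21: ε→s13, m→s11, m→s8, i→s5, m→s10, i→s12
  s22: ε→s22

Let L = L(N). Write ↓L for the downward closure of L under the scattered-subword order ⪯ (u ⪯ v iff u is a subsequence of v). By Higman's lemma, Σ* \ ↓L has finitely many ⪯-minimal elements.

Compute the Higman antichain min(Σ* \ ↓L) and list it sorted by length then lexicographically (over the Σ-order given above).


min(Σ*\↓L) = [m, 4u].

|Q|=23, |F|=2, |δ|=53 (12 ε).
min D↑ (3 st, q0=0, F={2}): 0:u→0,i→0,4→1,m→2 1:u→2,i→1,4→1,m→2 2:u→2,i→2,4→2,m→2.
'm': N↓-sim [8, 6] end={s1,s10,s11,s20,s3,s8} ∉↓L; 1/1 deletions ∈↓L.
'4u': run [8, 7, 6] end={s1,s10,s11,s20,s3,s8} rej; 2/2 deletions ∈↓L.
2 obstructions.


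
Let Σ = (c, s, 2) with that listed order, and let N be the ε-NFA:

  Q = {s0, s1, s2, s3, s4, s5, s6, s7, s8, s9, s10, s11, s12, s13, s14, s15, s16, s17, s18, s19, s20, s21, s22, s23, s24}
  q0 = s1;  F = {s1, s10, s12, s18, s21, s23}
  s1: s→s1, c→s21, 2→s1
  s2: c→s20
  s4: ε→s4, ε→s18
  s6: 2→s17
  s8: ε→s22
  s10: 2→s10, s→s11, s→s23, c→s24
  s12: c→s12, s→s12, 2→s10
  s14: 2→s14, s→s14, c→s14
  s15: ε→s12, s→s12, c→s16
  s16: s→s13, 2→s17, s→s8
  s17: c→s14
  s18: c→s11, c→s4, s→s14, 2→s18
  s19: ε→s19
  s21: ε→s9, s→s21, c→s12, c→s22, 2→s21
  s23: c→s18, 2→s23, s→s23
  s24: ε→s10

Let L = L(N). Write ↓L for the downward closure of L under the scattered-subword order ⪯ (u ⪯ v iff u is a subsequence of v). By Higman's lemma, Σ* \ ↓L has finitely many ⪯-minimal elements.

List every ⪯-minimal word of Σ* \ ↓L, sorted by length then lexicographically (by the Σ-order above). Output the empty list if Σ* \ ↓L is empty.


|Q|=25, |F|=6, |δ|=39 (7 ε).
min D↑ (7 st, q0=0, F={6}): 0:c→1,s→0,2→0 1:c→2,s→1,2→1 2:c→2,s→2,2→3 3:c→3,s→4,2→3 4:c→5,s→4,2→4 5:c→5,s→6,2→5 6:c→6,s→6,2→6 [Hopcroft].
'cc2scs': N↓-sim [12, 11, 9, 7, 5, 4, 1] end={s14} — reject; 6/6 del acc.
1 minimals (antichain).

A = [cc2scs].


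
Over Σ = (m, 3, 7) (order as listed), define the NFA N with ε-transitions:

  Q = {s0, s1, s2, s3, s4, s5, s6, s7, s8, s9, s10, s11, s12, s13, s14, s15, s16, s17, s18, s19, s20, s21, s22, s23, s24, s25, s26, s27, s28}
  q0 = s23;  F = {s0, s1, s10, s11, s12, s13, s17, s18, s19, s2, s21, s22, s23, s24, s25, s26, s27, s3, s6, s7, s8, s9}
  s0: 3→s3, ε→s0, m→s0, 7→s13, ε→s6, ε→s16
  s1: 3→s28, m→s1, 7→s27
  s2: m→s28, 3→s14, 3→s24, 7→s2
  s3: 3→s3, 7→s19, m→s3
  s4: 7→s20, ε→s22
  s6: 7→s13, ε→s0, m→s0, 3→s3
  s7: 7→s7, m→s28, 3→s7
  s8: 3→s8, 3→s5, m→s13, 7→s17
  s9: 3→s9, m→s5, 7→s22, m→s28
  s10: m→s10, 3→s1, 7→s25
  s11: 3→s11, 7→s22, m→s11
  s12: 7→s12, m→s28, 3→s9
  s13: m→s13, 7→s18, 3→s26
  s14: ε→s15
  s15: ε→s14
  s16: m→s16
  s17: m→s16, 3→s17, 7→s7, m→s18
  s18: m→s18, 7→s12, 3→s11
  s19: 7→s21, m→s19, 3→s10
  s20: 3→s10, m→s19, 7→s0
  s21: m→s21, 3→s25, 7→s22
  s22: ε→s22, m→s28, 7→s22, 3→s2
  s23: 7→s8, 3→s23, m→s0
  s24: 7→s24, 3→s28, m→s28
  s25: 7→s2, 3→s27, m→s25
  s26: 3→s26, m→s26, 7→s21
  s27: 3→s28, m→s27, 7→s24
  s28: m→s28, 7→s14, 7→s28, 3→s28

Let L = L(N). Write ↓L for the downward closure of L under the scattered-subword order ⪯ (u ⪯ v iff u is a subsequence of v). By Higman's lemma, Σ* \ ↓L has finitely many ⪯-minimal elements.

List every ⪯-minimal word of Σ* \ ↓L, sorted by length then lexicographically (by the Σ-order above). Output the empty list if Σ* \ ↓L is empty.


|Q|=29, |F|=22, |δ|=87 (8 ε).
min D↑ (22 st, q0=0, F={14}): 0:m→1,3→0,7→2 1:m→1,3→3,7→4 2:m→4,3→2,7→5 3:m→3,3→3,7→6 4:m→4,3→7,7→8 5:m→8,3→5,7→9 6:m→6,3→10,7→11 7:m→7,3→7,7→11 8:m→8,3→12,7→13 9:m→14,3→9,7→9 10:m→10,3→15,7→16 11:m→11,3→16,7→17 12:m→12,3→12,7→17 13:m→14,3→18,7→13 14:m→14,3→14,7→14 15:m→15,3→14,7→19 16:m→16,3→19,7→20 17:m→14,3→20,7→17 18:m→14,3→18,7→17 19:m→19,3→14,7→21 20:m→14,3→21,7→20 21:m→14,3→14,7→21 (ε-aug+det+¬).
'777m': N↓-sim [27, 23, 17, 10, 4] end={s14,s15,s28,s5} rej; 4/4 single-dels accept.
'm37333': N↓-sim [27, 23, 17, 12, 9, 6, 3] end={s14,s15,s28} — reject; 6/6 single-dels accept.
2 obstructions.

A = [777m, m37333].


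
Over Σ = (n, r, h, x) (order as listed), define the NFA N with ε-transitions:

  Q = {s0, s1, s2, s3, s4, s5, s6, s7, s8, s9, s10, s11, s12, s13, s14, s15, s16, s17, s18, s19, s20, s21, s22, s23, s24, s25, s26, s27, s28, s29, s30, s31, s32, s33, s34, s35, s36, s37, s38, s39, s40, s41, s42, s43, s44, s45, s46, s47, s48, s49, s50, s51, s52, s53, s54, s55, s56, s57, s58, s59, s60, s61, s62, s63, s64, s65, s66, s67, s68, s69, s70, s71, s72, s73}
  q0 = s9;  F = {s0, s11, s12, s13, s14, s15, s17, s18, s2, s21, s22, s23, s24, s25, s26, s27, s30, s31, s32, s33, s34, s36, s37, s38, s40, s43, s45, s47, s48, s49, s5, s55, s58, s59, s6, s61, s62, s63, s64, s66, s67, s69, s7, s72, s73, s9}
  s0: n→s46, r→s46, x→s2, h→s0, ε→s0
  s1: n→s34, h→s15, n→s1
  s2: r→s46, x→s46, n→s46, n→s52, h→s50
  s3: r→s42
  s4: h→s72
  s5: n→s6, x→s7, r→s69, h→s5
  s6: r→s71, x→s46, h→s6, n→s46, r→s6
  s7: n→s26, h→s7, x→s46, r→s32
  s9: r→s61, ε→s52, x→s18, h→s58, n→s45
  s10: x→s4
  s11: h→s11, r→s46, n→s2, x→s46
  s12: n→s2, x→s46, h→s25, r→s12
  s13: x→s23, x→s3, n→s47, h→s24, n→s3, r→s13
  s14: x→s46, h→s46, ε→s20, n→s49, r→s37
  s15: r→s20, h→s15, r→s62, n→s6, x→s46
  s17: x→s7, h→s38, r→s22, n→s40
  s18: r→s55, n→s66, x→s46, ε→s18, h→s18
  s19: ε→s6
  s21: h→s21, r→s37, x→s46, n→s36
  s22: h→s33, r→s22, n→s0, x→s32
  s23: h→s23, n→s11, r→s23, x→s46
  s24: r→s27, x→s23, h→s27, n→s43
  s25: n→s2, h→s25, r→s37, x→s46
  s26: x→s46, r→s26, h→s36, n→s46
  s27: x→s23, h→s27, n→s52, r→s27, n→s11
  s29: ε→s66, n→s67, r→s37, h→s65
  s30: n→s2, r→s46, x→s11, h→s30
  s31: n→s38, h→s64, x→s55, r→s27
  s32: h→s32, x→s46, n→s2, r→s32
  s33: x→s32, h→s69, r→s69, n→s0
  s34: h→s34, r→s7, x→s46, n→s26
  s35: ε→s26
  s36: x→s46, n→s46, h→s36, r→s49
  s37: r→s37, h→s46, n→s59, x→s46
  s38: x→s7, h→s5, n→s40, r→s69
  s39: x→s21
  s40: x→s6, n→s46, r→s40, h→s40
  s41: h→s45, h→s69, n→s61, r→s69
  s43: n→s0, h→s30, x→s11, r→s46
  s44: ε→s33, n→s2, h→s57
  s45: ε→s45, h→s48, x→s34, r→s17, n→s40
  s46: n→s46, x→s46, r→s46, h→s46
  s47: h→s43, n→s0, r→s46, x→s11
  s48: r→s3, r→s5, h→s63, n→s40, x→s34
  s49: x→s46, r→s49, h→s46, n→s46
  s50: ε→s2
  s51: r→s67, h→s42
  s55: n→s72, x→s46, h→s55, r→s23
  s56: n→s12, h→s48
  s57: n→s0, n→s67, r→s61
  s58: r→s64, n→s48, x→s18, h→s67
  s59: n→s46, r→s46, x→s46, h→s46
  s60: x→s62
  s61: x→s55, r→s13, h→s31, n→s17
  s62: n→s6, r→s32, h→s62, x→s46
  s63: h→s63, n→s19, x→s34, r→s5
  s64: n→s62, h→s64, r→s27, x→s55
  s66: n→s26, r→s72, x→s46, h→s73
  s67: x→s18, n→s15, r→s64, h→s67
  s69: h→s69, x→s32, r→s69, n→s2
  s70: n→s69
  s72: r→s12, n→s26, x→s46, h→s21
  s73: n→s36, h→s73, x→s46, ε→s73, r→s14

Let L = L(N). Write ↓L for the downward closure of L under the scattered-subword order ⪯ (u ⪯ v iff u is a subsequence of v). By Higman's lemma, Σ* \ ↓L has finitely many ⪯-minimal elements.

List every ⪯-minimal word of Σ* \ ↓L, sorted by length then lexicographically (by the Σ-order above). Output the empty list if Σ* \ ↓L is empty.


Antichain: [xx, nnn, rrnr, hrnx, hhnx, xnhrh].

|Q|=74, |F|=46, |δ|=231 (11 ε).
min D↑ (47 st, q0=0, F={15}): 0:n→1,r→2,h→3,x→4 1:n→5,r→6,h→7,x→8 2:n→6,r→9,h→10,x→11 3:n→7,r→12,h→13,x→4 4:n→14,r→11,h→4,x→15 5:n→15,r→5,h→5,x→16 6:n→5,r→17,h→18,x→19 7:n→5,r→20,h→21,x→8 8:n→22,r→19,h→8,x→15 9:n→23,r→9,h→24,x→25 10:n→18,r→26,h→12,x→11 11:n→27,r→25,h→11,x→15 12:n→28,r→26,h→12,x→11 13:n→29,r→12,h→13,x→4 14:n→22,r→27,h→30,x→15 15:n→15,r→15,h→15,x→15 16:n→15,r→16,h→16,x→15 17:n→31,r→17,h→32,x→33 18:n→5,r→34,h→20,x→19 19:n→22,r→33,h→19,x→15 20:n→16,r→34,h→20,x→19 21:n→16,r→20,h→21,x→8 22:n→15,r→22,h→35,x→15 23:n→31,r→15,h→36,x→37 24:n→36,r→26,h→26,x→25 25:n→37,r→25,h→25,x→15 26:n→37,r→26,h→26,x→25 27:n→22,r→38,h→39,x→15 28:n→16,r→33,h→28,x→15 29:n→16,r→28,h→29,x→15 30:n→35,r→40,h→30,x→15 31:n→15,r→15,h→31,x→41 32:n→31,r→34,h→34,x→33 33:n→41,r→33,h→33,x→15 34:n→41,r→34,h→34,x→33 35:n→15,r→42,h→35,x→15 36:n→31,r→15,h→43,x→37 37:n→41,r→15,h→37,x→15 38:n→41,r→38,h→44,x→15 39:n→35,r→45,h→39,x→15 40:n→42,r→45,h→15,x→15 41:n→15,r→15,h→41,x→15 42:n→15,r→42,h→15,x→15 43:n→41,r→15,h→43,x→37 44:n→41,r→45,h→44,x→15 45:n→46,r→45,h→15,x→15 46:n→15,r→15,h→15,x→15.
'xx': N↓-sim [54, 28, 1] end={s46} rej; 2/2 del acc.
'nnn': N↓-sim [54, 42, 13, 2] end={s46,s52} rej; 3/3 del acc.
'rrnr': run [54, 42, 29, 12, 2] end={s42,s46} ∉↓L; 4/4 deletions ∈↓L.
'hrnx': N↓-sim [54, 47, 30, 18, 1] end={s46} — reject; 4/4 del acc.
'hhnx': run [54, 47, 38, 24, 1] end={s46} — reject; 4/4 deletions ∈↓L.
'xnhrh': run [54, 28, 18, 14, 6, 1] end={s46} — reject; 5/5 deletions ∈↓L.
6 words, ⪯-incomp.


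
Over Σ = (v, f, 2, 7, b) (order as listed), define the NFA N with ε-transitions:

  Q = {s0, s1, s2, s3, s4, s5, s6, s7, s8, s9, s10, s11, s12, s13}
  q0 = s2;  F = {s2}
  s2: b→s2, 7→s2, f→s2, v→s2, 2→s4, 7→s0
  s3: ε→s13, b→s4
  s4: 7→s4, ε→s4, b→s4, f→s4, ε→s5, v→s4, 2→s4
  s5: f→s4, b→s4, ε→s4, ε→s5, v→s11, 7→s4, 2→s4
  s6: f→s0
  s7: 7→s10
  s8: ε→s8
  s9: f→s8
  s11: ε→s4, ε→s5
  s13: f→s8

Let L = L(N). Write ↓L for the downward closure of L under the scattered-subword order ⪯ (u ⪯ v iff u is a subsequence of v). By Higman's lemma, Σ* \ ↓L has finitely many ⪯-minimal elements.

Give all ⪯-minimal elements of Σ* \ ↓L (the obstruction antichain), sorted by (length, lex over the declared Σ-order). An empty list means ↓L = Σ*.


|Q|=14, |F|=1, |δ|=29 (8 ε).
min D↑ (2 st, q0=0, F={1}): 0:v→0,f→0,2→1,7→0,b→0 1:v→1,f→1,2→1,7→1,b→1 (ε-aug+det+¬).
'2': N↓-sim [5, 3] end={s11,s4,s5} rej; 1/1 deletions ∈↓L.
1 minimals (antichain).

min(Σ*\↓L) = [2].


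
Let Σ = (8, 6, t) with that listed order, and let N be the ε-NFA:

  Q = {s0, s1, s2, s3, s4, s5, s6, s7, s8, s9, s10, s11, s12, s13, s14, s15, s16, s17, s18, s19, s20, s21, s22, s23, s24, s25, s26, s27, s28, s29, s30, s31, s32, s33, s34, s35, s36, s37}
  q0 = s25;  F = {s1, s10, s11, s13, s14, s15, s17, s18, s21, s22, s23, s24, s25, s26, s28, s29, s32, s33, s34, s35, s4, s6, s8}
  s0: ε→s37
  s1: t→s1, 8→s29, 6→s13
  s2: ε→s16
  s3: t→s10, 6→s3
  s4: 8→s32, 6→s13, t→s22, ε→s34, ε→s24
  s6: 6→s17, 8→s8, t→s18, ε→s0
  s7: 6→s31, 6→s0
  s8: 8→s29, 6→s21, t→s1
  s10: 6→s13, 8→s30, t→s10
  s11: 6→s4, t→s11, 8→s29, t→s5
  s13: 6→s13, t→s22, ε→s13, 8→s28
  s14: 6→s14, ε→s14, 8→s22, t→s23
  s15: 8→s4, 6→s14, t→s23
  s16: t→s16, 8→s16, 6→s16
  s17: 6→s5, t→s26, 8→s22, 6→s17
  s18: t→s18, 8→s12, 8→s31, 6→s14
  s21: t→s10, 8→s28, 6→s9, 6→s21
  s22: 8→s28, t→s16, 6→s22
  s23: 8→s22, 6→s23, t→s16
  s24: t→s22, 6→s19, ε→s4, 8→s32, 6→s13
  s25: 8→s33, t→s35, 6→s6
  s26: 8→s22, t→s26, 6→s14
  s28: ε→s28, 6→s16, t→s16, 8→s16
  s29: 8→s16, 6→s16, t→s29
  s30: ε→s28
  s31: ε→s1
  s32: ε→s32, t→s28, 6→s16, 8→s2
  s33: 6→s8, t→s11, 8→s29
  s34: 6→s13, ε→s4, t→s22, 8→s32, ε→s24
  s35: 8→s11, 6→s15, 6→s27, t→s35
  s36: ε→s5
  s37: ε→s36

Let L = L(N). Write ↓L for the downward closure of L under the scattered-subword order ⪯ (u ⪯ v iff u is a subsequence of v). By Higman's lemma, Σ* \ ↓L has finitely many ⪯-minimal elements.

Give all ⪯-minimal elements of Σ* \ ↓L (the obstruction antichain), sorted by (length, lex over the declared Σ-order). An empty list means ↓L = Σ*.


min(Σ*\↓L) = [888, 886, 668t, t6tt].

|Q|=38, |F|=23, |δ|=98 (16 ε).
min D↑ (22 st, q0=0, F={10}): 0:8→1,6→2,t→3 1:8→4,6→5,t→6 2:8→5,6→7,t→8 3:8→6,6→9,t→3 4:8→10,6→10,t→4 5:8→4,6→11,t→12 6:8→4,6→13,t→6 7:8→14,6→7,t→15 8:8→12,6→16,t→8 9:8→13,6→16,t→17 10:8→10,6→10,t→10 11:8→18,6→11,t→19 12:8→4,6→20,t→12 13:8→21,6→20,t→14 14:8→18,6→14,t→10 15:8→14,6→16,t→15 16:8→14,6→16,t→17 17:8→14,6→17,t→10 18:8→10,6→10,t→10 19:8→18,6→20,t→19 20:8→18,6→20,t→14 21:8→10,6→10,t→18 (ε-aug+det+¬).
'888': run [35, 22, 6, 2] end={s16,s2} — reject; 3/3 single-dels accept.
'886': N↓-sim [35, 22, 6, 1] end={s16} rej; 3/3 deletions ∈↓L.
'668t': |S_i|=[35, 31, 14, 4, 1] end={s16} ∉↓L; 4/4 del acc.
't6tt': |S_i|=[35, 25, 14, 4, 1] end={s16} rej; 4/4 single-dels accept.
4 minimals (antichain).


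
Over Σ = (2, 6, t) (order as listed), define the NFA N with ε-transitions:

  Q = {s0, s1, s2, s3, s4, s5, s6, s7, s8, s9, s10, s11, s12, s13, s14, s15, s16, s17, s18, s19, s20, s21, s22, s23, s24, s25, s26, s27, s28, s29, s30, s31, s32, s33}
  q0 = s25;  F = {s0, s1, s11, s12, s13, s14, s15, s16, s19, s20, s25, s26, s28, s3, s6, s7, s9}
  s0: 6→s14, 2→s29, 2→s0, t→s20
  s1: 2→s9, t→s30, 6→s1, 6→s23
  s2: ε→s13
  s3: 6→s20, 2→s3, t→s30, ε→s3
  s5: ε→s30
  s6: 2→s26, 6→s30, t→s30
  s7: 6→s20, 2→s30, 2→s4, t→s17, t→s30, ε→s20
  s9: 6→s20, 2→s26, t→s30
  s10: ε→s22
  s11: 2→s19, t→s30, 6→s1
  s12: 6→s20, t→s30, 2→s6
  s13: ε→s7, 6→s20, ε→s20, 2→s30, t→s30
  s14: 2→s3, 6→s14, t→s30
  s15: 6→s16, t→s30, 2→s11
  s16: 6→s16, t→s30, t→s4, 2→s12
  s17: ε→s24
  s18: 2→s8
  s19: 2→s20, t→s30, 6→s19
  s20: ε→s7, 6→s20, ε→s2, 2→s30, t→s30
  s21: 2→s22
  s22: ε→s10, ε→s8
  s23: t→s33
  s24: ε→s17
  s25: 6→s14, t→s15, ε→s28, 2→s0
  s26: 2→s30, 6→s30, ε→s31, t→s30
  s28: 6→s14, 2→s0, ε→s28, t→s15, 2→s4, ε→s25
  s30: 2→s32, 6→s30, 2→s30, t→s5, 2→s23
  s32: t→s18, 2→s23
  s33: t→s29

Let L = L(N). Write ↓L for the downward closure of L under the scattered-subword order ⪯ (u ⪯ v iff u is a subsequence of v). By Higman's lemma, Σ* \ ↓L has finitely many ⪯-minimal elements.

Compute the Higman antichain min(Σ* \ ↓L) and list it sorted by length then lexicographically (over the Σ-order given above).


|Q|=34, |F|=17, |δ|=85 (17 ε).
min D↑ (15 st, q0=0, F={6}): 0:2→1,6→2,t→3 1:2→1,6→2,t→4 2:2→5,6→2,t→6 3:2→7,6→8,t→6 4:2→6,6→4,t→6 5:2→5,6→4,t→6 6:2→6,6→6,t→6 7:2→9,6→10,t→6 8:2→11,6→8,t→6 9:2→4,6→9,t→6 10:2→12,6→10,t→6 11:2→13,6→4,t→6 12:2→14,6→4,t→6 13:2→14,6→6,t→6 14:2→6,6→6,t→6.
'6t': run [30, 25, 11] end={s17,s18,s23,s24,s29,s30,s32,s33,s4,s5,s8} — reject; 2/2 single-dels accept.
'tt': |S_i|=[30, 25, 11] end={s17,s18,s23,s24,s29,s30,s32,s33,s4,s5,s8} rej; 2/2 del acc.
'2t2': N↓-sim [30, 26, 15, 9] end={s18,s23,s29,s30,s32,s33,s4,s5,s8} ∉↓L; 3/3 del acc.
'6262': N↓-sim [30, 25, 21, 15, 9] end={s18,s23,s29,s30,s32,s33,s4,s5,s8} ∉↓L; 4/4 deletions ∈↓L.
't2222': run [30, 25, 23, 20, 17, 9] end={s18,s23,s29,s30,s32,s33,s4,s5,s8} — reject; 5/5 deletions ∈↓L.
't6226': N↓-sim [30, 25, 23, 20, 12, 8] end={s18,s23,s29,s30,s32,s33,s5,s8} rej; 5/5 single-dels accept.
6 obstructions.

A = [6t, tt, 2t2, 6262, t2222, t6226].


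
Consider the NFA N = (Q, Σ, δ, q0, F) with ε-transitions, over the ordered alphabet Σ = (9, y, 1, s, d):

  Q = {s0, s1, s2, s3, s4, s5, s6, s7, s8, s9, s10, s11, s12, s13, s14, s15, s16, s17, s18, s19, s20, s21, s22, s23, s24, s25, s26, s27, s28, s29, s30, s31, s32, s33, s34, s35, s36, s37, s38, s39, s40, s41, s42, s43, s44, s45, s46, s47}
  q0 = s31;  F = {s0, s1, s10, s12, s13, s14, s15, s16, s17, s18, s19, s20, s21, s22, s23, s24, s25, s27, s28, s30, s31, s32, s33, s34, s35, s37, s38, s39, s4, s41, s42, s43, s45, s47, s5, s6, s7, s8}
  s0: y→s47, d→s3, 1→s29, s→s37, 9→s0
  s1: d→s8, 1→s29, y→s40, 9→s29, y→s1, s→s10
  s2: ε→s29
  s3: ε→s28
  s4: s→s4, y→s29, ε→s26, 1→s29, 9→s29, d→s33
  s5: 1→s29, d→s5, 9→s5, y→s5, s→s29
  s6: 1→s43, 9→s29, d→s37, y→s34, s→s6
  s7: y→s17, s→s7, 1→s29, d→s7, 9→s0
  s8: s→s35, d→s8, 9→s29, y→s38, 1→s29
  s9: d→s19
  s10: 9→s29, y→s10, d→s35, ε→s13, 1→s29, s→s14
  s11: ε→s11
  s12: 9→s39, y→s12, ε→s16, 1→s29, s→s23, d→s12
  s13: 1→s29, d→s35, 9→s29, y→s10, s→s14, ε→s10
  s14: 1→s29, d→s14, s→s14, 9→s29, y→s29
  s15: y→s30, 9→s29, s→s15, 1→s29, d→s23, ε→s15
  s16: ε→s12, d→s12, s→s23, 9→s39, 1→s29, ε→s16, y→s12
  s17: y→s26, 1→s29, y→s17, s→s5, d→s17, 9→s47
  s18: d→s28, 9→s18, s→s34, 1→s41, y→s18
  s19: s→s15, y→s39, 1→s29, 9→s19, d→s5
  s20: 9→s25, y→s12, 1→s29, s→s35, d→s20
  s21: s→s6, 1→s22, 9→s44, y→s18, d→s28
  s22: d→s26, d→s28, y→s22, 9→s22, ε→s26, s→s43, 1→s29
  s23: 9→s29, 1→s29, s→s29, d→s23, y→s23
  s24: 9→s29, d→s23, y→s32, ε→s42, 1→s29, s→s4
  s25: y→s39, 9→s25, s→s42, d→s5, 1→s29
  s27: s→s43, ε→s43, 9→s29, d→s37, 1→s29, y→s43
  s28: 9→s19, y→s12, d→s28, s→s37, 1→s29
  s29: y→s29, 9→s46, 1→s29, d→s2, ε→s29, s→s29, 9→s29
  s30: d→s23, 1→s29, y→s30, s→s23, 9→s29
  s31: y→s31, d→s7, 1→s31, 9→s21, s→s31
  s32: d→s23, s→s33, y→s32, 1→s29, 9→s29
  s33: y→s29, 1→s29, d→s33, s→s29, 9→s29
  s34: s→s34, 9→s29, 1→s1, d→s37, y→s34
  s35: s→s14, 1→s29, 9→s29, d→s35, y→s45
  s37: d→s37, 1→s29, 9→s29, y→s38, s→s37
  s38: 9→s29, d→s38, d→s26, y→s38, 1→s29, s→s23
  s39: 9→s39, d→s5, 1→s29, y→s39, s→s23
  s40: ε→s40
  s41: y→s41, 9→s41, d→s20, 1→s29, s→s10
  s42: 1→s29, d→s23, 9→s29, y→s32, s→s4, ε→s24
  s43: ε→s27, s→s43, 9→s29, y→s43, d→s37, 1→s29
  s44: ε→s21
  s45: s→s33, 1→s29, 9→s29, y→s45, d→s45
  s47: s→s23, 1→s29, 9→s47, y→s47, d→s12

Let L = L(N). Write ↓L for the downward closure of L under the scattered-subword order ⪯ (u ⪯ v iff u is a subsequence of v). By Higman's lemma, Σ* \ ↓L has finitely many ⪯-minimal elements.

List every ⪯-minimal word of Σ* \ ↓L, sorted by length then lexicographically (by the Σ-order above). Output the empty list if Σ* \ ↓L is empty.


|Q|=48, |F|=38, |δ|=219 (18 ε).
min D↑ (35 st, q0=0, F={9}): 0:9→1,y→0,1→0,s→0,d→2 1:9→1,y→3,1→4,s→5,d→6 2:9→7,y→8,1→9,s→2,d→2 3:9→3,y→3,1→10,s→11,d→6 4:9→4,y→4,1→9,s→12,d→6 5:9→9,y→11,1→12,s→5,d→13 6:9→14,y→15,1→9,s→13,d→6 7:9→7,y→16,1→9,s→13,d→6 8:9→16,y→8,1→9,s→17,d→8 9:9→9,y→9,1→9,s→9,d→9 10:9→10,y→10,1→9,s→18,d→19 11:9→9,y→11,1→20,s→11,d→13 12:9→9,y→12,1→9,s→12,d→13 13:9→9,y→21,1→9,s→13,d→13 14:9→14,y→22,1→9,s→23,d→17 15:9→22,y→15,1→9,s→24,d→15 16:9→16,y→16,1→9,s→24,d→15 17:9→17,y→17,1→9,s→9,d→17 18:9→9,y→18,1→9,s→25,d→26 19:9→27,y→15,1→9,s→26,d→19 20:9→9,y→20,1→9,s→18,d→28 21:9→9,y→21,1→9,s→24,d→21 22:9→22,y→22,1→9,s→24,d→17 23:9→9,y→29,1→9,s→23,d→24 24:9→9,y→24,1→9,s→9,d→24 25:9→9,y→9,1→9,s→25,d→25 26:9→9,y→30,1→9,s→25,d→26 27:9→27,y→22,1→9,s→31,d→17 28:9→9,y→21,1→9,s→26,d→28 29:9→9,y→29,1→9,s→24,d→24 30:9→9,y→30,1→9,s→32,d→30 31:9→9,y→33,1→9,s→34,d→24 32:9→9,y→9,1→9,s→9,d→32 33:9→9,y→33,1→9,s→32,d→24 34:9→9,y→9,1→9,s→34,d→32 (ε-aug+det+¬).
'd1': run [45, 31, 3] end={s2,s29,s46} rej; 2/2 deletions ∈↓L.
'911': |S_i|=[45, 42, 34, 3] end={s2,s29,s46} ∉↓L; 3/3 del acc.
'9s9': run [45, 42, 26, 3] end={s2,s29,s46} ∉↓L; 3/3 del acc.
'dyss': run [45, 31, 16, 6, 3] end={s2,s29,s46} — reject; 4/4 deletions ∈↓L.
'9d9ds': |S_i|=[45, 42, 27, 16, 6, 3] end={s2,s29,s46} rej; 5/5 deletions ∈↓L.
'9y1ssy': run [45, 42, 37, 26, 15, 7, 3] end={s2,s29,s46} rej; 6/6 single-dels accept.
6 minimals (antichain).

min(Σ*\↓L) = [d1, 911, 9s9, dyss, 9d9ds, 9y1ssy].


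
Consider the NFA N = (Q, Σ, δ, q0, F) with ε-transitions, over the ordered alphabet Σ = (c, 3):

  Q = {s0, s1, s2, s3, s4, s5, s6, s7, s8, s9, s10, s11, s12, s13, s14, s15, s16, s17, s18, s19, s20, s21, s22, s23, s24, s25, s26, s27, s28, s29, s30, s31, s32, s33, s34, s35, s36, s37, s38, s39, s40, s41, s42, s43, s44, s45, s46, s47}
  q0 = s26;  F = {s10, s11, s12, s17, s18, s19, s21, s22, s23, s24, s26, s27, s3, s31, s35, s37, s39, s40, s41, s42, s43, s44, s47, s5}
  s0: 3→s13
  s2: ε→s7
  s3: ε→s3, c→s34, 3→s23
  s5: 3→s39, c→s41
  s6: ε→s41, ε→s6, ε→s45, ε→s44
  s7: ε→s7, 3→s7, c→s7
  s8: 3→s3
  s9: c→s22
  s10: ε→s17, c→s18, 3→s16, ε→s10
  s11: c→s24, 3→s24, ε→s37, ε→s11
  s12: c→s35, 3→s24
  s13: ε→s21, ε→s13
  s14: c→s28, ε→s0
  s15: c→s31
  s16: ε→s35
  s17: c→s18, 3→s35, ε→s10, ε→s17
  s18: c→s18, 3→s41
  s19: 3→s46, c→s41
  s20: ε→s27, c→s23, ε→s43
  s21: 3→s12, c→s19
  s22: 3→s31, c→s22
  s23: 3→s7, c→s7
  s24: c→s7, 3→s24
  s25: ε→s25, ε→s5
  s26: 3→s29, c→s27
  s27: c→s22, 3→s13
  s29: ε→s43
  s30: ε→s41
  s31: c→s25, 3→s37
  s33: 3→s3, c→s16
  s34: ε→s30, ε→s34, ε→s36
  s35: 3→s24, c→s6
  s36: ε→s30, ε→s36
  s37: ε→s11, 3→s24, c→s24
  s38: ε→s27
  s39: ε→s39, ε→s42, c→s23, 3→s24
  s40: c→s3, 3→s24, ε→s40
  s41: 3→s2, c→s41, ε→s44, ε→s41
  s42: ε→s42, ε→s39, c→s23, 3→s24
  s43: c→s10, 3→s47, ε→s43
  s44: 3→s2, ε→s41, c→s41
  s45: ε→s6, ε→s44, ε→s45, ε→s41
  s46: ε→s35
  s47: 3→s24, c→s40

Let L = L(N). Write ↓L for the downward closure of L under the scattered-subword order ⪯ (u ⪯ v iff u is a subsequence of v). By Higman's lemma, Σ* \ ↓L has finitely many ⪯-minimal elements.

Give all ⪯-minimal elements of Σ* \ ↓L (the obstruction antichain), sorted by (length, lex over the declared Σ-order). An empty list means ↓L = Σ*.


|Q|=48, |F|=24, |δ|=102 (44 ε).
min D↑ (21 st, q0=0, F={18}): 0:c→1,3→2 1:c→3,3→4 2:c→5,3→6 3:c→3,3→7 4:c→8,3→9 5:c→10,3→11 6:c→12,3→13 7:c→14,3→15 8:c→16,3→11 9:c→11,3→13 10:c→10,3→16 11:c→16,3→13 12:c→17,3→13 13:c→18,3→13 14:c→16,3→19 15:c→13,3→13 16:c→16,3→18 17:c→16,3→20 18:c→18,3→18 19:c→20,3→13 20:c→18,3→18 (ε-aug+det+¬).
'333c': N↓-sim [36, 33, 22, 4, 1] end={s7} — reject; 4/4 single-dels accept.
'c3cc3': |S_i|=[36, 32, 22, 15, 7, 2] end={s2,s7} rej; 5/5 deletions ∈↓L.
'3cc33': |S_i|=[36, 33, 24, 12, 5, 2] end={s2,s7} — reject; 5/5 deletions ∈↓L.
'3c3c3': N↓-sim [36, 33, 24, 13, 7, 2] end={s2,s7} rej; 5/5 del acc.
'cc33cc': run [36, 32, 24, 17, 8, 3, 1] end={s7} rej; 6/6 single-dels accept.
'33ccc3': N↓-sim [36, 33, 22, 14, 11, 7, 2] end={s2,s7} rej; 6/6 del acc.
6 words, ⪯-incomp.

Antichain: [333c, c3cc3, 3cc33, 3c3c3, cc33cc, 33ccc3].


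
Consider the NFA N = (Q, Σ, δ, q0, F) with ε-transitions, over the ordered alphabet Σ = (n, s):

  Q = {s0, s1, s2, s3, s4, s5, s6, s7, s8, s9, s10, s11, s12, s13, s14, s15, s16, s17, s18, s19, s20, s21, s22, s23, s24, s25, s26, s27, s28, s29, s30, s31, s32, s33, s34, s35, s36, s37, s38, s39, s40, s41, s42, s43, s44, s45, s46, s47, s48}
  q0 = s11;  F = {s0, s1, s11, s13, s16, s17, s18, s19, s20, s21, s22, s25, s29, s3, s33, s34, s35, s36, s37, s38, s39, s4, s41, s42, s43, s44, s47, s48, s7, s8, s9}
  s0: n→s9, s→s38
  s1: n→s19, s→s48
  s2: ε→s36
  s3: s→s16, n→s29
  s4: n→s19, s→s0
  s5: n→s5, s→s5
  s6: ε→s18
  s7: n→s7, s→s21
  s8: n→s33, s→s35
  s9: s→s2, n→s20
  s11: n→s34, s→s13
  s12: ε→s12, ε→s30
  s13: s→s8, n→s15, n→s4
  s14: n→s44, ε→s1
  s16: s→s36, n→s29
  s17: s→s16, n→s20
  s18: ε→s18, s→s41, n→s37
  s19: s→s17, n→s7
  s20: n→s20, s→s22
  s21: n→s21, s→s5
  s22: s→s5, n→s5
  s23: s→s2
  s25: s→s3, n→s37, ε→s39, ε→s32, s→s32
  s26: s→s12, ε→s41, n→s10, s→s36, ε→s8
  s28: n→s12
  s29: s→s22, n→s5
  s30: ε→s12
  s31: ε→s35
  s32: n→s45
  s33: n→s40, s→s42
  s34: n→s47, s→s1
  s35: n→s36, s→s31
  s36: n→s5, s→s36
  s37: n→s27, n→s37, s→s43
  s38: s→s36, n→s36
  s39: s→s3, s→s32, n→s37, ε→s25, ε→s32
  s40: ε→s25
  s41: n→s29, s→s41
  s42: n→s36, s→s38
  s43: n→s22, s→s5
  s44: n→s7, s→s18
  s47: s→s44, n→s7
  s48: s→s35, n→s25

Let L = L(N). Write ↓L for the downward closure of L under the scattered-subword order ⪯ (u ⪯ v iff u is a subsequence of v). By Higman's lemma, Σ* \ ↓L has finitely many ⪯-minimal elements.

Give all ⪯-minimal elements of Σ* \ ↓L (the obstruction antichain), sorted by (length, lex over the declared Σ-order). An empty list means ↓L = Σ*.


|Q|=49, |F|=31, |δ|=90 (15 ε).
min D↑ (31 st, q0=0, F={22}): 0:n→1,s→2 1:n→3,s→4 2:n→5,s→6 3:n→7,s→8 4:n→9,s→10 5:n→9,s→11 6:n→12,s→13 7:n→7,s→14 8:n→7,s→15 9:n→7,s→16 10:n→17,s→13 11:n→18,s→19 12:n→17,s→20 13:n→21,s→13 14:n→14,s→22 15:n→23,s→24 16:n→25,s→26 17:n→23,s→27 18:n→25,s→21 19:n→21,s→21 20:n→21,s→19 21:n→22,s→21 22:n→22,s→22 23:n→23,s→28 24:n→29,s→24 25:n→25,s→30 26:n→29,s→21 27:n→29,s→26 28:n→30,s→22 29:n→22,s→30 30:n→22,s→22 (ε-aug+det+¬).
'nnnss': |S_i|=[39, 36, 25, 10, 4, 1] end={s5} ∉↓L; 5/5 deletions ∈↓L.
'sssnn': |S_i|=[39, 36, 29, 15, 5, 1] end={s5} rej; 5/5 single-dels accept.
'snsnsn': N↓-sim [39, 36, 27, 17, 9, 4, 1] end={s5} — reject; 6/6 single-dels accept.
'snsssn': |S_i|=[39, 36, 27, 17, 7, 3, 1] end={s5} ∉↓L; 6/6 deletions ∈↓L.
4 minimals (antichain).

min(Σ*\↓L) = [nnnss, sssnn, snsnsn, snsssn].


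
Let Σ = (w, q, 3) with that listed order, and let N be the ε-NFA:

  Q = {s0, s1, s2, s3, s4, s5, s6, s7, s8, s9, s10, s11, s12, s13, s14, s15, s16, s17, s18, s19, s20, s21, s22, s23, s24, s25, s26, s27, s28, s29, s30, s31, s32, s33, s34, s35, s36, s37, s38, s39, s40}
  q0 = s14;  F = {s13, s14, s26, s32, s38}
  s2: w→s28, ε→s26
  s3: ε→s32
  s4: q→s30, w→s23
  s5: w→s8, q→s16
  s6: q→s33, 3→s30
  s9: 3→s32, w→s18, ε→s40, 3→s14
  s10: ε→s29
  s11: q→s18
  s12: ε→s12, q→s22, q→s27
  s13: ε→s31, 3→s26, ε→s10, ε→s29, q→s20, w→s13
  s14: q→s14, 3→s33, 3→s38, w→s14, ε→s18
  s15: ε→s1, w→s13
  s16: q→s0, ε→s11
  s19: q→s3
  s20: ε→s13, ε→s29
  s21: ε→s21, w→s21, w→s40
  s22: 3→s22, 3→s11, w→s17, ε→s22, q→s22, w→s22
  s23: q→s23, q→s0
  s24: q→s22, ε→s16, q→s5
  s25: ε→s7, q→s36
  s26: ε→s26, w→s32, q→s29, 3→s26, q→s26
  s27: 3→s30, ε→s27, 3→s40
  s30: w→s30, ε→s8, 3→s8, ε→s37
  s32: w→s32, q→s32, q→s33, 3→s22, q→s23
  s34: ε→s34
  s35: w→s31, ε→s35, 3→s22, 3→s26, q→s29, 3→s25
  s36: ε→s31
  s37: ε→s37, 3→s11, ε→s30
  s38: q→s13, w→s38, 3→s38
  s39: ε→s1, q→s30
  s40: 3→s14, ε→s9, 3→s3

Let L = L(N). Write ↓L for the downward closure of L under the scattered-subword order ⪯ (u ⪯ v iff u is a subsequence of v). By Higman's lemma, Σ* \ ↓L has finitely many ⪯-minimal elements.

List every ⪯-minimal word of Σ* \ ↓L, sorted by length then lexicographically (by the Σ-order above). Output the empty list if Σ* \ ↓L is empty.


|Q|=41, |F|=5, |δ|=88 (28 ε).
min D↑ (6 st, q0=0, F={5}): 0:w→0,q→0,3→1 1:w→1,q→2,3→1 2:w→2,q→2,3→3 3:w→4,q→3,3→3 4:w→4,q→4,3→5 5:w→5,q→5,3→5 [Hopcroft].
'3q3w3': N↓-sim [16, 15, 14, 10, 8, 4] end={s11,s17,s18,s22} — reject; 5/5 del acc.
1 words, ⪯-incomp.

A = [3q3w3].


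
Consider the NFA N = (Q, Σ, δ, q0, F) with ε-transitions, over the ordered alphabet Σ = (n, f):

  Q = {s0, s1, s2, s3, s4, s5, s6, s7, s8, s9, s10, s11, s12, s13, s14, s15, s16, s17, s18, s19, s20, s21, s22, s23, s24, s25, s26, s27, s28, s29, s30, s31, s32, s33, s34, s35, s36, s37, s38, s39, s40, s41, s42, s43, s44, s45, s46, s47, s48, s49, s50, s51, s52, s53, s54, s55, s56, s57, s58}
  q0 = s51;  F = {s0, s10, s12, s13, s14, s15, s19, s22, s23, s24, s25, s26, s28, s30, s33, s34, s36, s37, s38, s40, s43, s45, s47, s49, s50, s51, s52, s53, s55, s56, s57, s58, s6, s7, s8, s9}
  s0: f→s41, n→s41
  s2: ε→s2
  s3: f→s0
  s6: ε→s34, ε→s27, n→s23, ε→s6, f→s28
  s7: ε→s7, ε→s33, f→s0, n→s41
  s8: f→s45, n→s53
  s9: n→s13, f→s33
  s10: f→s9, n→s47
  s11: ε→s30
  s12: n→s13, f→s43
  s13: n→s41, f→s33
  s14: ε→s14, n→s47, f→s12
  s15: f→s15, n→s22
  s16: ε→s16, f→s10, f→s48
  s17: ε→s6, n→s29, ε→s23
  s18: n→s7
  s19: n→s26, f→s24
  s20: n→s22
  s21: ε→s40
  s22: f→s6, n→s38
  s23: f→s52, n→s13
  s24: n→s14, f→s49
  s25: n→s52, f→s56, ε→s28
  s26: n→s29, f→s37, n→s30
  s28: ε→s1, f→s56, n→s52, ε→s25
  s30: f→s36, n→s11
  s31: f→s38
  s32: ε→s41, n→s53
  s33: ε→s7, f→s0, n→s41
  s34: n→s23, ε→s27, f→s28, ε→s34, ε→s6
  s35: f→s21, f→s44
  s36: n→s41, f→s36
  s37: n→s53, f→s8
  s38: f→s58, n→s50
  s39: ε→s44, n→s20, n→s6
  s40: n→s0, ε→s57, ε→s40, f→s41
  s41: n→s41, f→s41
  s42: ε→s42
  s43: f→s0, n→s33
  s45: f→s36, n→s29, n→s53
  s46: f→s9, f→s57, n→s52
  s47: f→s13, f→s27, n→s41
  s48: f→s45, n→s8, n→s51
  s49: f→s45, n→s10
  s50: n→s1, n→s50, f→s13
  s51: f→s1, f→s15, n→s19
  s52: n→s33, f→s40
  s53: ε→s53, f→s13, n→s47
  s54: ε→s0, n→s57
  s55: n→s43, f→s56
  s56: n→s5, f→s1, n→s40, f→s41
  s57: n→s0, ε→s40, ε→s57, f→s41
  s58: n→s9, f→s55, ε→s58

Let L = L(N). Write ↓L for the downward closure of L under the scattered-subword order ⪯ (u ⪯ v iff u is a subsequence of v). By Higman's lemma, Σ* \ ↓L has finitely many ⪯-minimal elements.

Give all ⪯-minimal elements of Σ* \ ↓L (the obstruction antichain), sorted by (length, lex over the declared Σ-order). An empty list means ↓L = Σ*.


|Q|=59, |F|=36, |δ|=129 (29 ε).
min D↑ (33 st, q0=0, F={23}): 0:n→1,f→2 1:n→3,f→4 2:n→5,f→2 3:n→6,f→7 4:n→8,f→9 5:n→10,f→11 6:n→6,f→12 7:n→13,f→14 8:n→15,f→16 9:n→17,f→18 10:n→19,f→20 11:n→21,f→22 12:n→23,f→12 13:n→15,f→24 14:n→13,f→18 15:n→23,f→24 16:n→24,f→25 17:n→15,f→26 18:n→13,f→12 19:n→19,f→24 20:n→26,f→27 21:n→24,f→28 22:n→28,f→29 23:n→23,f→23 24:n→23,f→30 25:n→30,f→31 26:n→24,f→30 27:n→25,f→29 28:n→30,f→32 29:n→32,f→23 30:n→23,f→31 31:n→23,f→23 32:n→31,f→23 (ε-aug+det+¬).
'nnnfn': N↓-sim [42, 40, 32, 19, 7, 1] end={s41} ∉↓L; 5/5 deletions ∈↓L.
'nfnnn': N↓-sim [42, 40, 33, 19, 7, 1] end={s41} ∉↓L; 5/5 del acc.
'nffffn': run [42, 40, 33, 26, 18, 8, 1] end={s41} — reject; 6/6 single-dels accept.
'fnffff': N↓-sim [42, 37, 30, 22, 14, 7, 2] end={s1,s41} — reject; 6/6 del acc.
4 words, ⪯-incomp.

Antichain: [nnnfn, nfnnn, nffffn, fnffff].


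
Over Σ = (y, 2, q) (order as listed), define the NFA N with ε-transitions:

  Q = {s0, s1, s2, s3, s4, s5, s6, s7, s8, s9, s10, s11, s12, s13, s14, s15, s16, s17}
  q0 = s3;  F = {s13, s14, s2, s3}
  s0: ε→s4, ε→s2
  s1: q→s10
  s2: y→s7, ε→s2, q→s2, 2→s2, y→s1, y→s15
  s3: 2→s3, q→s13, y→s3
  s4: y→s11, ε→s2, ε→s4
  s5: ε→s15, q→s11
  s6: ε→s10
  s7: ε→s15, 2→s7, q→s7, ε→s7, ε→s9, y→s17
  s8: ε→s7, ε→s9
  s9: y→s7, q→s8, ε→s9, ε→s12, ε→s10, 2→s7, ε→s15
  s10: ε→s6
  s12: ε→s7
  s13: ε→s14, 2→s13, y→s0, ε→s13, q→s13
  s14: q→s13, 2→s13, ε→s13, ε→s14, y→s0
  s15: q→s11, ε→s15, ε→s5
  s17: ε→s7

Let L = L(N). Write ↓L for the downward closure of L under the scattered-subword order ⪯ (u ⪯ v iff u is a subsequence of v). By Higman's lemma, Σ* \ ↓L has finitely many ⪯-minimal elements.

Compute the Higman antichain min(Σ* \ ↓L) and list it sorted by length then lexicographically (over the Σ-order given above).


|Q|=18, |F|=4, |δ|=49 (25 ε).
min D↑ (4 st, q0=0, F={3}): 0:y→0,2→0,q→1 1:y→2,2→1,q→1 2:y→3,2→2,q→2 3:y→3,2→3,q→3.
'qyy': |S_i|=[17, 16, 14, 11] end={s1,s10,s11,s12,s15,s17,s5,s6,s7,s8,s9} ∉↓L; 3/3 deletions ∈↓L.
1 minimals (antichain).

min(Σ*\↓L) = [qyy].


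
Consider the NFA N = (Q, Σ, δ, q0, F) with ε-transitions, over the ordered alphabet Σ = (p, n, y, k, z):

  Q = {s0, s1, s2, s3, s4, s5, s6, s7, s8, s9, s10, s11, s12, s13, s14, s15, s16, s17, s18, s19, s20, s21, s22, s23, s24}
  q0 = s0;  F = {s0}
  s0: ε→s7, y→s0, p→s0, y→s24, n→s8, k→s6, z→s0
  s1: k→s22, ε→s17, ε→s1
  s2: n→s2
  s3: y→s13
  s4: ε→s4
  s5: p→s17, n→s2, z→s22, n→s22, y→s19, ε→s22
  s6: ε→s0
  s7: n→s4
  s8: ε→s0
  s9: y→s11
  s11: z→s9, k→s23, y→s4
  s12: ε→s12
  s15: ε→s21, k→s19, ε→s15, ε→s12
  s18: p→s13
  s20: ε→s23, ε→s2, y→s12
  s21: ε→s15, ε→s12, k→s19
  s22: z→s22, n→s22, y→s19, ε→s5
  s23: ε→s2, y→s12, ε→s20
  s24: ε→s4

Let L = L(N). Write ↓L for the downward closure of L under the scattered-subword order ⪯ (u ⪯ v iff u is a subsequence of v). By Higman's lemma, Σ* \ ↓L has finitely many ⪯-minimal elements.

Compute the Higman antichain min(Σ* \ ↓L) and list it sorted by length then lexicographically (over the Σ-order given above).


A = [].

|Q|=25, |F|=1, |δ|=46 (19 ε).
min D↑ (1 st, q0=0, F={}): 0:p→0,n→0,y→0,k→0,z→0.
L(D↑) = ∅ ⇒ ↓L = Σ*.
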